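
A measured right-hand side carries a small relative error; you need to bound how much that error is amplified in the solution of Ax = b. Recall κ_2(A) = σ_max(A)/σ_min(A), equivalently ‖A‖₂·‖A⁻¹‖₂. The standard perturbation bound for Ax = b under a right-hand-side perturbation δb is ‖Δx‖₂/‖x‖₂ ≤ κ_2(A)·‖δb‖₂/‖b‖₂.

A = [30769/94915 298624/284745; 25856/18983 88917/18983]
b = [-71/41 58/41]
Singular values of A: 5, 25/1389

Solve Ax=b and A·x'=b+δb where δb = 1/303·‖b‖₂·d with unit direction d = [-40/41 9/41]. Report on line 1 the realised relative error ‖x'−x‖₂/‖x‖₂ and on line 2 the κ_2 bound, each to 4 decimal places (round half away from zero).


σ_max = 5, σ_min = 25/1389
κ = σ_max/σ_min = 5/(25/1389) = 277.8000
perturbation bound = 277.8000·1/303 = 0.9168
solve Ax = b  →  x = [-106.6192 31.3056]
‖b‖₂ = 2.2361 and ‖x‖₂ = 111.1202
Δx = A⁻¹·δb where δb = 1/303·2.2361·d; ‖Δx‖ = 0.4100
relative error = 0.0037
realised/bound (from unrounded values) ≈ 0.0040

0.0037
0.9168


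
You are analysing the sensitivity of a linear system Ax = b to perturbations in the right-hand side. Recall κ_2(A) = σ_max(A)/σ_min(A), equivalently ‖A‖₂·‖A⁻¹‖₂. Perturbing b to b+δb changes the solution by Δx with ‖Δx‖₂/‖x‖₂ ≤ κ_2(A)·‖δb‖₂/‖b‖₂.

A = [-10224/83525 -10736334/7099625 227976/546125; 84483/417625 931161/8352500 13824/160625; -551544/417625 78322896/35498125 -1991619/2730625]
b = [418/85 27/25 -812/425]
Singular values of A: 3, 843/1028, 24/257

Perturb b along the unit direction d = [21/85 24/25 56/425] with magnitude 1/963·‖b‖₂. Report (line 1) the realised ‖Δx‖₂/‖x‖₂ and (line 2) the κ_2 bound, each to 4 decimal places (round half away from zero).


σ_max = 3, σ_min = 24/257
condition number: 3 ÷ (24/257) = 32.1250
κ_2(A)·‖δb‖/‖b‖ = 0.0334
solve Ax = b  →  x = [-5.1911 2.9468 20.9333]
‖b‖₂ = 5.3852 and ‖x‖₂ = 21.7678
Δx = A⁻¹·δb where δb = 1/963·5.3852·d; ‖Δx‖ = 0.0599
relative error = 0.0028
tightness: 0.0028 against a bound of 0.0334 (unrounded ratio ≈ 0.0825)

0.0028
0.0334


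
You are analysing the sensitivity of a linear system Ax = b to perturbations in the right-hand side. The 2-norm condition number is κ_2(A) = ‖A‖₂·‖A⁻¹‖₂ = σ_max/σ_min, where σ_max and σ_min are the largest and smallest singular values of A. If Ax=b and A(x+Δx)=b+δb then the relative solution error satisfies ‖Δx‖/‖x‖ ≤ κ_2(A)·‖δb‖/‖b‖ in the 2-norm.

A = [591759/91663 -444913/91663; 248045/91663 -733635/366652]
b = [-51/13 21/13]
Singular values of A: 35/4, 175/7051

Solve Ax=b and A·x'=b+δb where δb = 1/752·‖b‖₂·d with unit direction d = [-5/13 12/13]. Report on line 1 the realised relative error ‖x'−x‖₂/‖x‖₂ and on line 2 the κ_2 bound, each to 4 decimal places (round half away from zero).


0.0019
0.4688

from the listed singular values, σ₁ = 35/4, σ_n = 175/7051
κ_2(A) = (35/4) / (175/7051) = 352.5500
κ_2(A)·‖δb‖/‖b‖ = 0.4688
solve Ax = b  →  x = [72.2503 96.9051]
‖b‖ = 4.2426, ‖x‖ = 120.8748
Δx = A⁻¹·δb where δb = 1/752·4.2426·d; ‖Δx‖ = 0.2273
relative error = 0.0019
realised/bound (from unrounded values) ≈ 0.0040


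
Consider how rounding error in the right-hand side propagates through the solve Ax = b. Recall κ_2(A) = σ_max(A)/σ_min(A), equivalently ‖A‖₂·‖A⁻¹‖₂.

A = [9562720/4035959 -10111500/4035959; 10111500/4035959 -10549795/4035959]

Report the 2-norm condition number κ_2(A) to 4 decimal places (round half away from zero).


M = AᵀA = [230306832400/19368567241 -241816522500/19368567241; -241816522500/19368567241 253912731025/19368567241]. tr(M)=575766425/23030401, det(M)=160000/23030401
solving λ² − 575766425/23030401·λ + 160000/23030401 = 0 gives λ = 25, 6400/23030401
κ_2(A) = √(λ_max/λ_min) = √(25 / (6400/23030401)) = 299.9375

299.9375


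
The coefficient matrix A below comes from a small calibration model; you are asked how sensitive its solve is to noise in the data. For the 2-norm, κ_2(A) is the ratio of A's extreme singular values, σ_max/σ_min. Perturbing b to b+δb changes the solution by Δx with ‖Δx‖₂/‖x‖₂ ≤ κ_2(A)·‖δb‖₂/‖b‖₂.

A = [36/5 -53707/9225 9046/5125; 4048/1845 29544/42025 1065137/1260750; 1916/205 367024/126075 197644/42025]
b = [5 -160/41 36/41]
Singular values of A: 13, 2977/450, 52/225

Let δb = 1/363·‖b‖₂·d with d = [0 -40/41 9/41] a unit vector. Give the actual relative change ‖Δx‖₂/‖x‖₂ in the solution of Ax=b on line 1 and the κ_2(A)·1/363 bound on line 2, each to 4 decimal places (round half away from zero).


0.0044
0.1550

σ_max = 13, σ_min = 52/225
κ = σ_max/σ_min = 13/(52/225) = 56.2500
perturbation bound = 56.2500·1/363 = 0.1550
solve Ax = b  →  x = [-6.4438 -4.1164 15.5405]
‖b‖₂ = 6.4031 and ‖x‖₂ = 17.3198
with δb = [0.0000 -0.0172 0.0039], A·Δx = δb → ‖Δx‖ = 0.0763
realised ‖Δx‖/‖x‖ = 0.0044
realised/bound (from unrounded values) ≈ 0.0284


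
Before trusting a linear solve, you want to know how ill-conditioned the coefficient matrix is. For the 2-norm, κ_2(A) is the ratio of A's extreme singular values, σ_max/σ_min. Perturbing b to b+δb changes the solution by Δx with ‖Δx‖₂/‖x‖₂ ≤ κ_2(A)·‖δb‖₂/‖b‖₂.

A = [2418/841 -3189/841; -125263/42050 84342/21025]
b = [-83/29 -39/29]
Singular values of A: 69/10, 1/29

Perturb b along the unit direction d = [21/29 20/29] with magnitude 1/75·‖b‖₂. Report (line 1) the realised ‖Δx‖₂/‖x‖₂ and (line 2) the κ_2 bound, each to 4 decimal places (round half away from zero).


from the listed singular values, σ₁ = 69/10, σ_n = 1/29
κ_2(A) = (69/10) / (1/29) = 200.1000
perturbation bound = 200.1000·1/75 = 2.6680
solve Ax = b  →  x = [-69.6870 -52.0841]
2-norm of b is 3.1623; of x, 87.0001
δb = ε·‖b‖·d = [0.0305 0.0291]; solving A·Δx = δb gives ‖Δx‖ = 1.2227
realised ‖Δx‖/‖x‖ = 0.0141
realised/bound (from unrounded values) ≈ 0.0053

0.0141
2.6680


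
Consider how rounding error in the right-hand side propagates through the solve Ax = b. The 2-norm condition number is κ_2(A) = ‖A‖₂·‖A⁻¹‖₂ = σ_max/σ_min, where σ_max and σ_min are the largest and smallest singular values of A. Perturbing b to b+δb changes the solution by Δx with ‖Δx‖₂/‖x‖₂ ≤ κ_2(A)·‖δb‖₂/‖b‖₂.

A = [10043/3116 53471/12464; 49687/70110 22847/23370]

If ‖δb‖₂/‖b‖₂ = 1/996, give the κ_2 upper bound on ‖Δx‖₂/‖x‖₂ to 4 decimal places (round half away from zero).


form AᵀA = [127376821/11696400 226439279/15595200; 226439279/15595200 402567121/20793600] with trace 226445329/7485696 and determinant 366025/29942784
eigenvalues of AᵀA: λ = (tr ± √(tr²−4·det))/2 = 121/4, 3025/7485696
σ_max=√(121/4)=(11/2), σ_min=√(3025/7485696)=(55/2736) → κ = 273.6000
worst-case relative error ≤ 273.6000 × 1/996 = 0.2747

0.2747


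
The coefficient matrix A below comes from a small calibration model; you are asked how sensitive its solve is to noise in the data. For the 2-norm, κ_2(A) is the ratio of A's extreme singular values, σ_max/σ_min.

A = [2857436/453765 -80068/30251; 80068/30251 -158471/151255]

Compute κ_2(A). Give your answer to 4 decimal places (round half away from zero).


form AᵀA = [4372958368/93719925 -121463156/6247995; -121463156/6247995 84381053/10413325] with trace 78959813/1441845 and determinant 29986576/180230625
eigenvalues of AᵀA: λ = (tr ± √(tr²−4·det))/2 = 1369/25, 21904/7209225
σ_max=√(1369/25)=(37/5), σ_min=√(21904/7209225)=(148/2685) → κ = 134.2500

134.2500


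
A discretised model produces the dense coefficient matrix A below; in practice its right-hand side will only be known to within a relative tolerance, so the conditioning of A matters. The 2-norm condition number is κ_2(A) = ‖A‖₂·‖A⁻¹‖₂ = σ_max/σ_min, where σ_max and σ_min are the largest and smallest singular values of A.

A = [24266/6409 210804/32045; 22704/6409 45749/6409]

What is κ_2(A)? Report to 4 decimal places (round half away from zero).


32.5000

form AᵀA = [1313092/48841 12257784/244205; 12257784/244205 115056601/1221025] with trace 511709/4225 and determinant 58564/4225
char-poly roots: 121 and 484/4225
κ_2(A) = √(λ_max/λ_min) = √(121 / (484/4225)) = 32.5000


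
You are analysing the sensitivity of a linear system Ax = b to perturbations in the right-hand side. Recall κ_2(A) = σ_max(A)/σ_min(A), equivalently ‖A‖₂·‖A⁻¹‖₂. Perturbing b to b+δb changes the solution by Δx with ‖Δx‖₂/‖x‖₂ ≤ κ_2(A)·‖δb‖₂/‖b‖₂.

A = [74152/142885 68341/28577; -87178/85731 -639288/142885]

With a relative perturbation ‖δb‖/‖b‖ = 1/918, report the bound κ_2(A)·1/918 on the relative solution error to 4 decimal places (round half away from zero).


M = AᵀA = [828673924/635796225 16363256/2825761; 16363256/2825761 1818171121/70644025]. tr(M)=10227373/378225, det(M)=114244/9455625
λ_max, λ_min = (10227373/378225 ± √4183689795649/5722166025)/2 = 676/25, 169/378225
κ_2(A) = √(λ_max/λ_min) = √((676/25) / (169/378225)) = 246.0000
worst-case relative error ≤ 246.0000 × 1/918 = 0.2680

0.2680


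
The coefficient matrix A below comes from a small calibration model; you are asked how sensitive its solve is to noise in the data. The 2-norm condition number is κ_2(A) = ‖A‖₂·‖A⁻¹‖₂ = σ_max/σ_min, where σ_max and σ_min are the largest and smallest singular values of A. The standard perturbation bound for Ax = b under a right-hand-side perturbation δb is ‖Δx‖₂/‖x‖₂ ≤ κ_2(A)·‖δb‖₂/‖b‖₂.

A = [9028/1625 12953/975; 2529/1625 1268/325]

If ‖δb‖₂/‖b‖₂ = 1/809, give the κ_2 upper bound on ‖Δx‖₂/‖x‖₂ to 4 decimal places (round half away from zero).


form AᵀA = [140641/4225 202496/2535; 202496/2535 291601/1521] with trace 50626/225 and determinant 1
eigenvalues of AᵀA: λ = (tr ± √(tr²−4·det))/2 = 225, 1/225
σ_max=√225=15, σ_min=√(1/225)=(1/15) → κ = 225.0000
κ_2(A)·‖δb‖/‖b‖ = 0.2781

0.2781


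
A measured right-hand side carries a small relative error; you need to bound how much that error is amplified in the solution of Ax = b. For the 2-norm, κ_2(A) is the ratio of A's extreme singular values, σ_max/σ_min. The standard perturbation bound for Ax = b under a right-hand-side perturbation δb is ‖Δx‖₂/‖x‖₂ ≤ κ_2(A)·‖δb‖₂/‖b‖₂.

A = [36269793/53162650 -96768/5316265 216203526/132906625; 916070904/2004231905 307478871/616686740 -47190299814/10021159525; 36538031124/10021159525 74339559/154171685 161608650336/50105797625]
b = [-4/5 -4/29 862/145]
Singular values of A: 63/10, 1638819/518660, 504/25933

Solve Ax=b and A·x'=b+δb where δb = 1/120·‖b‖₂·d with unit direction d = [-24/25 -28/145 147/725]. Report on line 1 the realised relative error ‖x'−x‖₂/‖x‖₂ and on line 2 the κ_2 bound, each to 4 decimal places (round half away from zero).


from the listed singular values, σ₁ = 63/10, σ_n = 504/25933
κ = σ_max/σ_min = (63/10)/(504/25933) = 324.1625
worst-case relative error ≤ 324.1625 × 1/120 = 2.7014
solve Ax = b  →  x = [-19.4678 100.6766 8.7994]
‖b‖₂ = 6.0000 and ‖x‖₂ = 102.9185
Δx = A⁻¹·δb where δb = 1/120·6.0000·d; ‖Δx‖ = 2.5727
dividing the unrounded norms, ‖Δx‖/‖x‖ = 0.0250
tightness: 0.0250 against a bound of 2.7014 (unrounded ratio ≈ 0.0093)

0.0250
2.7014


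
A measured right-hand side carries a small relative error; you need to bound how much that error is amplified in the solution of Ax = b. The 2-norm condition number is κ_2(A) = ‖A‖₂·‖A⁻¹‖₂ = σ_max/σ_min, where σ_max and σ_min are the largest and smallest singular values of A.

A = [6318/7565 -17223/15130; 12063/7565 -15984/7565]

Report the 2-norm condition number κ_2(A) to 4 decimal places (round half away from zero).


M = AᵀA = [641637/198025 -855441/198025; -855441/198025 4562577/792100]. tr(M)=285165/31684, det(M)=81/31684
solving λ² − 285165/31684·λ + 81/31684 = 0 gives λ = 9, 9/31684
σ_max=√9=3, σ_min=√(9/31684)=(3/178) → κ = 178.0000

178.0000


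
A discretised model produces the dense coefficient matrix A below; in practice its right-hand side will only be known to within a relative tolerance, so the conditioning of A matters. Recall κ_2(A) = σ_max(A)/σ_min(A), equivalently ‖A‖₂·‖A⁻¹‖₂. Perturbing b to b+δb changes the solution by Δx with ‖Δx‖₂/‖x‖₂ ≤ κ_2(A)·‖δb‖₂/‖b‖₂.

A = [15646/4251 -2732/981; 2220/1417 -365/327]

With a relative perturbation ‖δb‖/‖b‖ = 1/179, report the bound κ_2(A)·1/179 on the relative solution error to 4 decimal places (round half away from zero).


form AᵀA = [1710964/106929 -3849044/320787; -3849044/320787 8662849/962361] with trace 24061525/962361 and determinant 62500/962361
λ_max, λ_min = (24061525/962361 ± √578716395075625/926138694321)/2 = 25, 2500/962361
κ = σ_max/σ_min = 5/(50/981) = 98.1000
κ_2(A)·‖δb‖/‖b‖ = 0.5480

0.5480


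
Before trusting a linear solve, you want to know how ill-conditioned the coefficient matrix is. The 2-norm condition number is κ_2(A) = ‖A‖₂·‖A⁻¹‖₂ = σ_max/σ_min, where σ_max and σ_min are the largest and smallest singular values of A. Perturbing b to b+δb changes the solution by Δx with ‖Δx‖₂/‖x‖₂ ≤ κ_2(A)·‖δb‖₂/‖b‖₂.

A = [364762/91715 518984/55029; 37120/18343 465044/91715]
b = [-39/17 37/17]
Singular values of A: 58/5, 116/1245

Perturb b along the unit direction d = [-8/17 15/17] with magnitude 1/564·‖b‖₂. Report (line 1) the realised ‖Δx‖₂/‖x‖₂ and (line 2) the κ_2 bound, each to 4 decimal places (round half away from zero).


σ_max = 58/5, σ_min = 116/1245
κ_2(A) = (58/5) / (116/1245) = 124.5000
perturbation bound = 124.5000·1/564 = 0.2207
solve Ax = b  →  x = [-29.7546 12.3044]
‖b‖ = 3.1623, ‖x‖ = 32.1984
re-solving with b+δb shifts x by Δx of norm 0.0602
relative error = 0.0019
so the bound overstates the realised error by a factor of ≈ 118.1115 (computed from the unrounded values)

0.0019
0.2207


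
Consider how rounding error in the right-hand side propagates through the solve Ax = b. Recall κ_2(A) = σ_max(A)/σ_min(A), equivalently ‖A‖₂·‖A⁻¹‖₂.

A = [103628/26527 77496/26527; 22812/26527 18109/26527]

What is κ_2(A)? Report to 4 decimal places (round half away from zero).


form AᵀA = [6697888/418609 5023116/418609; 5023116/418609 3767737/418609] with trace 10465625/418609 and determinant 10000/418609
char-poly roots: 25 and 400/418609
κ = σ_max/σ_min = 5/(20/647) = 161.7500

161.7500


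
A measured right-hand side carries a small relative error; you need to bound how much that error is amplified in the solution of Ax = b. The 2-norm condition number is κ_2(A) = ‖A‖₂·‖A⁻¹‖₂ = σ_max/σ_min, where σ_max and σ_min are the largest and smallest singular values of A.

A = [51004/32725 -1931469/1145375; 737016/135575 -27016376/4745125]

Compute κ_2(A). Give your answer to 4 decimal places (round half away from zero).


229.0750

AᵀA = [46086753232/1441037521 -1693620322668/50436313235; -1693620322668/50436313235 62242808811649/1765270963225]; tr = 141140406089/2099014225, det = 180848704/2099014225
eigenvalues of AᵀA: λ = (tr ± √(tr²−4·det))/2 = 1681/25, 107584/83960569
so κ_2 = √((1681/25) / (107584/83960569)) = 229.0750


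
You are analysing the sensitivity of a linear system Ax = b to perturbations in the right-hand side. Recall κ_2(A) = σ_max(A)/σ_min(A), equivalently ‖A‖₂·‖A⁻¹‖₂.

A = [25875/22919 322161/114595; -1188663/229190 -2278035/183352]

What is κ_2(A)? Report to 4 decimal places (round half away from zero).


AᵀA = [880351749/31248100 338035761/4999696; 338035761/4999696 81129387249/499969600]; tr = 563402457/2958400, det = 22667121/73960000
eigenvalues of AᵀA: λ = (tr ± √(tr²−4·det))/2 = 4761/25, 4761/2958400
so κ_2 = √((4761/25) / (4761/2958400)) = 344.0000

344.0000


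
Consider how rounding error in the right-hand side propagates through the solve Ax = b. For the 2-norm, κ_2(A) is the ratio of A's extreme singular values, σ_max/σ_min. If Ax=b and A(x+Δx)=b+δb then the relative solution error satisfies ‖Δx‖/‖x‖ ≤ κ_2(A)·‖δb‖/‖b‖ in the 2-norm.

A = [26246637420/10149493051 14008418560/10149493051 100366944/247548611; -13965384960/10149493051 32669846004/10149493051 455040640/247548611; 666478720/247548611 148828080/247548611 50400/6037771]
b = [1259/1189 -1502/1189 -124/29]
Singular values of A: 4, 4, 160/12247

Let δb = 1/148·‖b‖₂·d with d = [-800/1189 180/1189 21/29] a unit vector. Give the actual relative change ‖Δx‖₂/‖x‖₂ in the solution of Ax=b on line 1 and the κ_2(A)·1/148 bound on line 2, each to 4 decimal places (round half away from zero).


0.0077
2.0688

largest singular value 4, smallest 160/12247
condition number: 4 ÷ (160/12247) = 306.1750
perturbation bound = 306.1750·1/148 = 2.0688
solve Ax = b  →  x = [-32.0672 140.2432 -270.2721]
2-norm of b is 4.5826; of x, 306.1755
re-solving with b+δb shifts x by Δx of norm 2.3701
relative error = 0.0077
tightness: 0.0077 against a bound of 2.0688 (unrounded ratio ≈ 0.0037)


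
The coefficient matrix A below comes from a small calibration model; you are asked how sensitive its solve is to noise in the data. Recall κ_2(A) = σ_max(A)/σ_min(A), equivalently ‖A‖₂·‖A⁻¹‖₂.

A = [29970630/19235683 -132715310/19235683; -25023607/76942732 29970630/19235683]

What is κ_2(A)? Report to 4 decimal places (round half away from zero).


form AᵀA = [8922069904129/3521822729104 -4955448861405/440227841138; -4955448861405/440227841138 11012249953000/220113920569] with trace 110123777009/2095075984 and determinant 17682025/523768996
λ_max, λ_min = (110123777009/2095075984 ± √12126653539753141184481/4389343378733568256)/2 = 841/16, 84100/130942249
κ = σ_max/σ_min = (29/4)/(290/11443) = 286.0750

286.0750


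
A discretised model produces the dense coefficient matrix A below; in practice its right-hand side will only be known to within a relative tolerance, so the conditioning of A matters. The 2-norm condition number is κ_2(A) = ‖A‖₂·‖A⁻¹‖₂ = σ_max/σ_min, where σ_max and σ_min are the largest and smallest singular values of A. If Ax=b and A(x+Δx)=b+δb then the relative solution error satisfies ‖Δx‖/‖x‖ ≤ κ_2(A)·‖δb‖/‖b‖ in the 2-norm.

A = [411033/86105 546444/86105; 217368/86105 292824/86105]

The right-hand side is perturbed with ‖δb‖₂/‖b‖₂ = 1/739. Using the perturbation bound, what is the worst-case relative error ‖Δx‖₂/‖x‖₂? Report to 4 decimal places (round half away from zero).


0.5140

M = AᵀA = [748086417/25654225 997429356/25654225; 997429356/25654225 1329920208/25654225]. tr(M)=83120265/1026169, det(M)=46656/1026169
λ_max, λ_min = (83120265/1026169 ± √6908786945906769/1053022816561)/2 = 81, 576/1026169
so κ_2 = √(81 / (576/1026169)) = 379.8750
bound on ‖Δx‖/‖x‖: κ·ε = 379.8750·1/739 = 0.5140


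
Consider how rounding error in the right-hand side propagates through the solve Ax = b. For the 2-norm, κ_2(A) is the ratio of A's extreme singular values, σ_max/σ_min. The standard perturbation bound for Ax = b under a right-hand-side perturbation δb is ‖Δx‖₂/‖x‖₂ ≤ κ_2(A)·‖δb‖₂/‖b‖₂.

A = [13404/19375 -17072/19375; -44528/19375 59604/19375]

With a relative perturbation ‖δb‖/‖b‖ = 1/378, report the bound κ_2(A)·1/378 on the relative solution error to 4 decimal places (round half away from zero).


0.4101

M = AᵀA = [3459856/600625 -4612608/600625; -4612608/600625 6150544/600625]. tr(M)=384416/24025, det(M)=256/24025
λ_max, λ_min = (384416/24025 ± √147751059456/577200625)/2 = 16, 16/24025
σ_max=√16=4, σ_min=√(16/24025)=(4/155) → κ = 155.0000
κ_2(A)·‖δb‖/‖b‖ = 0.4101


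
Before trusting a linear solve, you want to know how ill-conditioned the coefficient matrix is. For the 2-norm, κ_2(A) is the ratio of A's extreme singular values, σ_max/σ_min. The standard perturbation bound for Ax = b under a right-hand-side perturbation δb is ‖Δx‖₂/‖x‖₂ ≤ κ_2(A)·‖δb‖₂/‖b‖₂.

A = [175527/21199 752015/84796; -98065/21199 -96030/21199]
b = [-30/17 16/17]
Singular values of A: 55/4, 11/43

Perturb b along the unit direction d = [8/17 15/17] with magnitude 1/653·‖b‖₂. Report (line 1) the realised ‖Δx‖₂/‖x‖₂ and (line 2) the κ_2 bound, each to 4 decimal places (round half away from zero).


largest singular value 55/4, smallest 11/43
condition number: (55/4) ÷ (11/43) = 53.7500
κ_2(A)·‖δb‖/‖b‖ = 0.0823
solve Ax = b  →  x = [-0.1003 -0.1053]
‖b‖₂ = 2.0000 and ‖x‖₂ = 0.1455
Δx = A⁻¹·δb where δb = 1/653·2.0000·d; ‖Δx‖ = 0.0120
relative error = 0.0823
tightness: 0.0823 against a bound of 0.0823; the bound is attained (ratio 1)

0.0823
0.0823


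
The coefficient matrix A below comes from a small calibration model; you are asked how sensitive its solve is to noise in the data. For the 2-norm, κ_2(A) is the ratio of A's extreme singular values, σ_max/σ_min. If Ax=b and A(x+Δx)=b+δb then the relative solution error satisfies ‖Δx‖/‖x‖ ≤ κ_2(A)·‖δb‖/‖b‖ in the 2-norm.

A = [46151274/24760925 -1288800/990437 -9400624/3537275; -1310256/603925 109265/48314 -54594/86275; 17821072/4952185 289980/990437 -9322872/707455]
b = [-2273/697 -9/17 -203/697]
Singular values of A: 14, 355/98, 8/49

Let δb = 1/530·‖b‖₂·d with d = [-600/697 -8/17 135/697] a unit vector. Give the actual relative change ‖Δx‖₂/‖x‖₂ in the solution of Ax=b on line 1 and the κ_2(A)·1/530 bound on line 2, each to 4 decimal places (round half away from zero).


0.0021
0.1618

largest singular value 14, smallest 8/49
κ_2(A) = 14 / (8/49) = 85.7500
bound on ‖Δx‖/‖x‖: κ·ε = 85.7500·1/530 = 0.1618
solve Ax = b  →  x = [12.5710 12.8723 3.7410]
2-norm of b is 3.3166; of x, 18.3772
δb = ε·‖b‖·d = [-0.0054 -0.0029 0.0012]; solving A·Δx = δb gives ‖Δx‖ = 0.0383
dividing the unrounded norms, ‖Δx‖/‖x‖ = 0.0021
so the bound overstates the realised error by a factor of ≈ 77.5731 (computed from the unrounded values)


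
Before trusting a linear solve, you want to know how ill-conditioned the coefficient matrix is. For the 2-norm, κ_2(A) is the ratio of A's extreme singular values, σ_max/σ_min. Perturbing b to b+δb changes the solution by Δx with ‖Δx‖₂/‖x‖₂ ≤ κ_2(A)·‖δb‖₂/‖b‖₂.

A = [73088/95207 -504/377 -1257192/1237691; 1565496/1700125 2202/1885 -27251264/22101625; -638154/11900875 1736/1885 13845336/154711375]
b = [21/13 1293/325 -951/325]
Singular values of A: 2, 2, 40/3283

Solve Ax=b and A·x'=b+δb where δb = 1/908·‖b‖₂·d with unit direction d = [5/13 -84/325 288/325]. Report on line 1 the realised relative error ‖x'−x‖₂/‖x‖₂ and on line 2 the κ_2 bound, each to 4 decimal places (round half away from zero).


σ_max = 2, σ_min = 40/3283
κ = σ_max/σ_min = 2/(40/3283) = 164.1500
perturbation bound = 164.1500·1/908 = 0.1808
solve Ax = b  →  x = [-195.7076 -0.0517 -149.4316]
‖b‖₂ = 5.1962 and ‖x‖₂ = 246.2341
Δx = A⁻¹·δb where δb = 1/908·5.1962·d; ‖Δx‖ = 0.4697
relative error = 0.0019
realised/bound (from unrounded values) ≈ 0.0106

0.0019
0.1808


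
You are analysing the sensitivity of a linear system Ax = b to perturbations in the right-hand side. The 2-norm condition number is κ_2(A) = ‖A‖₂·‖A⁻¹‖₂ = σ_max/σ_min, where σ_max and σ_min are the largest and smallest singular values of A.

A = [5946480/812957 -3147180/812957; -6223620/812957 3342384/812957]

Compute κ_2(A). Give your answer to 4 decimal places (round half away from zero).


329.8000

AᵀA = [88102342800/785849089 -46987361280/785849089; -46987361280/785849089 25060966416/785849089]; tr = 391568544/2719201, det = 518400/2719201
eigenvalues of AᵀA: λ = (tr ± √(tr²−4·det))/2 = 144, 3600/2719201
κ_2(A) = √(λ_max/λ_min) = √(144 / (3600/2719201)) = 329.8000


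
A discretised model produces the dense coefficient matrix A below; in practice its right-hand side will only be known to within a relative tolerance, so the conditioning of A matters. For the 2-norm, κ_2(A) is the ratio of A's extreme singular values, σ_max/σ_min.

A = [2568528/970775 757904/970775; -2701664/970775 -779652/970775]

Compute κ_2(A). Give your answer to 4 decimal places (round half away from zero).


form AᵀA = [3304714496/224115125 963865728/224115125; 963865728/224115125 281159504/224115125] with trace 28686992/1792921 and determinant 4096/1792921
eigenvalues of AᵀA: λ = (tr ± √(tr²−4·det))/2 = 16, 256/1792921
κ = σ_max/σ_min = 4/(16/1339) = 334.7500

334.7500


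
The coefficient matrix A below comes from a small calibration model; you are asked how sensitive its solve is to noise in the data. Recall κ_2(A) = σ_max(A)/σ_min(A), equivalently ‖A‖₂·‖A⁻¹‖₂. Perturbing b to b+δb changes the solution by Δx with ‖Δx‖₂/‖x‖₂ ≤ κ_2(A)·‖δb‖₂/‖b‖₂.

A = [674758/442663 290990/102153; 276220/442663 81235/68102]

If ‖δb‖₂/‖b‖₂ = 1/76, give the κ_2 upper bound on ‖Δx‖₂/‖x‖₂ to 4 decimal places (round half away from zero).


3.9533

M = AᵀA = [3145537556/1159470601 17692763690/3478411803; 17692763690/3478411803 398092847425/41740941636]. tr(M)=1769315569/144432324, det(M)=60025/36108081
char-poly roots: 49/4 and 4900/36108081
κ_2(A) = √(λ_max/λ_min) = √((49/4) / (4900/36108081)) = 300.4500
worst-case relative error ≤ 300.4500 × 1/76 = 3.9533


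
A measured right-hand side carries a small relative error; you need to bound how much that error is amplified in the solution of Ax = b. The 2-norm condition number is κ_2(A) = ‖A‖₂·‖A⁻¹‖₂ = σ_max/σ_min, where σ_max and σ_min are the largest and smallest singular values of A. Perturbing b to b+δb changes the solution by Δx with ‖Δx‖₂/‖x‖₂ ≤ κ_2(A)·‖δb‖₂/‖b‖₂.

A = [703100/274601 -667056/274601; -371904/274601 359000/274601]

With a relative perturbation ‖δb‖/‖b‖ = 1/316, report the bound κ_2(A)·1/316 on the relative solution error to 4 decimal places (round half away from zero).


AᵀA = [2189142544/260919409 -2084846400/260919409; -2084846400/260919409 1985621824/260919409]; tr = 4964048/310249, det = 1024/310249
eigenvalues of AᵀA: λ = (tr ± √(tr²−4·det))/2 = 16, 64/310249
κ = σ_max/σ_min = 4/(8/557) = 278.5000
perturbation bound = 278.5000·1/316 = 0.8813

0.8813


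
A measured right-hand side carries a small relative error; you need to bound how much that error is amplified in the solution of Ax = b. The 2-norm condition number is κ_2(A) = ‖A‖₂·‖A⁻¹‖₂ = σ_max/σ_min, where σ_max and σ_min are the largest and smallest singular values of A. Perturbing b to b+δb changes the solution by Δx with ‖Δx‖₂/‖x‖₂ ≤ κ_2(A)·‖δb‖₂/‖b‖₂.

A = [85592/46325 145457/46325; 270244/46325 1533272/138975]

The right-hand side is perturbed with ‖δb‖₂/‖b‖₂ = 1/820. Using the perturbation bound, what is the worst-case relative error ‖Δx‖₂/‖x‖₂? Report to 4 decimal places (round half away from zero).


0.0997

M = AᵀA = [7563088/201977 42513640/605931; 42513640/605931 239185193/1817793]. tr(M)=18073705/106929, det(M)=456976/106929
solving λ² − 18073705/106929·λ + 456976/106929 = 0 gives λ = 169, 2704/106929
κ_2(A) = √(λ_max/λ_min) = √(169 / (2704/106929)) = 81.7500
κ_2(A)·‖δb‖/‖b‖ = 0.0997


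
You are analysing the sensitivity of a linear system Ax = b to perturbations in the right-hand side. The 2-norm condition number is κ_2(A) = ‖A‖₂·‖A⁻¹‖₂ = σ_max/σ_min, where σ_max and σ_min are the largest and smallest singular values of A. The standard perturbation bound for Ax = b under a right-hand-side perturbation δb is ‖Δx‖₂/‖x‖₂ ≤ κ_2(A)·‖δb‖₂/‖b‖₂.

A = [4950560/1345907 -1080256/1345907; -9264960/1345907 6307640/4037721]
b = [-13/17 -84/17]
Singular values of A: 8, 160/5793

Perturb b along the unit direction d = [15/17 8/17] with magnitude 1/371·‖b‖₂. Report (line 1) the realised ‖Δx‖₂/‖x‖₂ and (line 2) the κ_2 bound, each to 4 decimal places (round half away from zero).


0.0045
0.7807

from the listed singular values, σ₁ = 8, σ_n = 160/5793
condition number: 8 ÷ (160/5793) = 289.6500
bound on ‖Δx‖/‖x‖: κ·ε = 289.6500·1/371 = 0.7807
solve Ax = b  →  x = [-23.3553 -106.0793]
‖b‖ = 5.0000, ‖x‖ = 108.6199
with δb = [0.0119 0.0063], A·Δx = δb → ‖Δx‖ = 0.4880
dividing the unrounded norms, ‖Δx‖/‖x‖ = 0.0045
realised/bound (from unrounded values) ≈ 0.0058


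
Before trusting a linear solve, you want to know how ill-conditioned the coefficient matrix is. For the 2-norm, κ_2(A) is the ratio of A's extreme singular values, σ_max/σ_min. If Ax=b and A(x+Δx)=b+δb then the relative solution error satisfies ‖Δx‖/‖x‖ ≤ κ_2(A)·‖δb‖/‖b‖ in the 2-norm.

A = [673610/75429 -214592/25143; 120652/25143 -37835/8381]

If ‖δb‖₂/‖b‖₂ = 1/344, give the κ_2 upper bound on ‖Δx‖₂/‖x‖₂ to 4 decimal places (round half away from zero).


AᵀA = [2023399924/19686969 -642336100/6562323; -642336100/6562323 203920801/2187441]; tr = 4588213/23409, det = 9604/23409
λ_max, λ_min = (4588213/23409 ± √21050799253225/547981281)/2 = 196, 49/23409
κ_2(A) = √(λ_max/λ_min) = √(196 / (49/23409)) = 306.0000
bound on ‖Δx‖/‖x‖: κ·ε = 306.0000·1/344 = 0.8895

0.8895


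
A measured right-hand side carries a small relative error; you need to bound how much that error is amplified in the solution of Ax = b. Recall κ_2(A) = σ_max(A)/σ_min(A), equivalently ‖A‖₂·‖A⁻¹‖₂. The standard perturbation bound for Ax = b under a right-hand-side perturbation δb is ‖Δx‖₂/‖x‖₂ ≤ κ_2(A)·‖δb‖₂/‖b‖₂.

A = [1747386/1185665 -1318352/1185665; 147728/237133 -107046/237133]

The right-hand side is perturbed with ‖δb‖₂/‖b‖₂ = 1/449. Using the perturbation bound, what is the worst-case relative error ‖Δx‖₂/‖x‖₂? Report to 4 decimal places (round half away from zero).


M = AᵀA = [21295543684/8318352025 -15970485888/8318352025; -15970485888/8318352025 11979426916/8318352025]. tr(M)=1330998824/332734081, det(M)=250000/332734081
λ_max, λ_min = (1330998824/332734081 ± √1771225135408382976/110711968658914561)/2 = 4, 62500/332734081
so κ_2 = √(4 / (62500/332734081)) = 145.9280
perturbation bound = 145.9280·1/449 = 0.3250

0.3250


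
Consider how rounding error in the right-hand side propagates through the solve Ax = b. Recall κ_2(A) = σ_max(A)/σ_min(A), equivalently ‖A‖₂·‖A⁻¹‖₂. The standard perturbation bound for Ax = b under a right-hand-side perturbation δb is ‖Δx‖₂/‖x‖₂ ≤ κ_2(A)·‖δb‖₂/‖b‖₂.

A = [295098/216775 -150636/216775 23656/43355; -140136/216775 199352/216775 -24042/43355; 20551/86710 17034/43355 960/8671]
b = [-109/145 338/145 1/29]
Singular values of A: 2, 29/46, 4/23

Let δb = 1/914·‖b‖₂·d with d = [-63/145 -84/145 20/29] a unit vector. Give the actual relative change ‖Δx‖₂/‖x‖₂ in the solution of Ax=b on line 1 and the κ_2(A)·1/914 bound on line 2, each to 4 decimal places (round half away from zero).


0.0025
0.0126

σ_max = 2, σ_min = 4/23
κ = σ_max/σ_min = 2/(4/23) = 11.5000
bound on ‖Δx‖/‖x‖: κ·ε = 11.5000·1/914 = 0.0126
solve Ax = b  →  x = [1.9825 0.4959 -5.6923]
‖b‖₂ = 2.4495 and ‖x‖₂ = 6.0480
with δb = [-0.0012 -0.0016 0.0018], A·Δx = δb → ‖Δx‖ = 0.0154
dividing the unrounded norms, ‖Δx‖/‖x‖ = 0.0025
so the bound overstates the realised error by a factor of ≈ 4.9382 (computed from the unrounded values)


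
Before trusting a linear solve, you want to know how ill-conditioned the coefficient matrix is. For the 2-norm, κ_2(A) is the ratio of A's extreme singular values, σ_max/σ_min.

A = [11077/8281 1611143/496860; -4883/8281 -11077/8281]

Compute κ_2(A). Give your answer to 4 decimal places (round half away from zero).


M = AᵀA = [867122/405769 124804559/24346140; 124804559/24346140 17973381721/1460768400]. tr(M)=124822609/8643600, det(M)=130321/8643600
char-poly roots: 361/25 and 361/345744
so κ_2 = √((361/25) / (361/345744)) = 117.6000

117.6000


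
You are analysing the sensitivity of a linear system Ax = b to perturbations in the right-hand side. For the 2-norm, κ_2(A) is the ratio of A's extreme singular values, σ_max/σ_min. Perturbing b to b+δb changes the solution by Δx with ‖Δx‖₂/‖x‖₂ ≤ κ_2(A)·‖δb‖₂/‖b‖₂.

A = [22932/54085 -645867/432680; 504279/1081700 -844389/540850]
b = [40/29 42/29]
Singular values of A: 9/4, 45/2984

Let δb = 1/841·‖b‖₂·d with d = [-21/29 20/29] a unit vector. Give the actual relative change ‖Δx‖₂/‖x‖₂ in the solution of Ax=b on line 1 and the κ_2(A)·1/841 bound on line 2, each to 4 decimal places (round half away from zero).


from the listed singular values, σ₁ = 9/4, σ_n = 45/2984
κ = σ_max/σ_min = (9/4)/(45/2984) = 149.2000
κ_2(A)·‖δb‖/‖b‖ = 0.1774
solve Ax = b  →  x = [0.2489 -0.8533]
‖b‖₂ = 2.0000 and ‖x‖₂ = 0.8889
re-solving with b+δb shifts x by Δx of norm 0.1577
realised ‖Δx‖/‖x‖ = 0.1774
tightness: 0.1774 against a bound of 0.1774; the bound is attained (ratio 1)

0.1774
0.1774


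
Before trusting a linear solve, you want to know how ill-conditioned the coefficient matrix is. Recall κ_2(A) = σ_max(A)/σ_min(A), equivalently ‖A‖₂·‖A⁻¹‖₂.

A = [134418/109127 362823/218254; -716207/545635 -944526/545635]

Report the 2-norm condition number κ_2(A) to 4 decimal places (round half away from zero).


form AᵀA = [1147036189/354004225 1529251377/354004225; 1529251377/354004225 8156397969/1416016900] with trace 509781709/56640676 and determinant 140625/56640676
char-poly roots: 9 and 15625/56640676
so κ_2 = √(9 / (15625/56640676)) = 180.6240

180.6240


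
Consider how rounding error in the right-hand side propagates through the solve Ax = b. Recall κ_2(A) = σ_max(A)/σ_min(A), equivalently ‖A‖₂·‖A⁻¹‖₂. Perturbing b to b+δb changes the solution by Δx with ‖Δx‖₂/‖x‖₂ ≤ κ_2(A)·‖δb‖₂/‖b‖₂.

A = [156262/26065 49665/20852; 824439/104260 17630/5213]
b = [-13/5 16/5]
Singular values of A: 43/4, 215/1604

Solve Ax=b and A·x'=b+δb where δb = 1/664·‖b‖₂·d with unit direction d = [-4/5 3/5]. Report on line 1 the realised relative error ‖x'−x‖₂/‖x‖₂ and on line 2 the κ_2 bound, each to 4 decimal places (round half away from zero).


from the listed singular values, σ₁ = 43/4, σ_n = 215/1604
condition number: (43/4) ÷ (215/1604) = 80.2000
bound on ‖Δx‖/‖x‖: κ·ε = 80.2000·1/664 = 0.1208
solve Ax = b  →  x = [-11.3918 27.5821]
‖b‖ = 4.1231, ‖x‖ = 29.8420
Δx = A⁻¹·δb where δb = 1/664·4.1231·d; ‖Δx‖ = 0.0463
realised ‖Δx‖/‖x‖ = 0.0016
so the bound overstates the realised error by a factor of ≈ 77.8058 (computed from the unrounded values)

0.0016
0.1208


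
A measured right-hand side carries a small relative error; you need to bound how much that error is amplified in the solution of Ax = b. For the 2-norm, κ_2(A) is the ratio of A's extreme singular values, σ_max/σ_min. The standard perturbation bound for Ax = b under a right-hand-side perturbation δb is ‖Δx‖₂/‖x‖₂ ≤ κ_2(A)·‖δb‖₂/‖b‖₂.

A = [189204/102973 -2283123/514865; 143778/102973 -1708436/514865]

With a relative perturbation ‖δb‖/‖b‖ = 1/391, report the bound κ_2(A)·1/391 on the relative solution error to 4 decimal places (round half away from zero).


form AᵀA = [56470266900/10603438729 -135522303060/10603438729; -135522303060/10603438729 325256167969/10603438729] with trace 2258736301/62742241 and determinant 562500/62742241
eigenvalues of AᵀA: λ = (tr ± √(tr²−4·det))/2 = 36, 15625/62742241
κ_2(A) = √(λ_max/λ_min) = √(36 / (15625/62742241)) = 380.2080
worst-case relative error ≤ 380.2080 × 1/391 = 0.9724

0.9724


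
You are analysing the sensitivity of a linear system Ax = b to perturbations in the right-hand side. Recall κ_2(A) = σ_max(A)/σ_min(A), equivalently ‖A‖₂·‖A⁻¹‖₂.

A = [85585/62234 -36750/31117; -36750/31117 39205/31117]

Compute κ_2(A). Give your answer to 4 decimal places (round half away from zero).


form AᵀA = [15133225/4605316 -3583125/1151329; -3583125/1151329 3433525/1151329] with trace 34325/5476 and determinant 625/5476
λ_max, λ_min = (34325/5476 ± √1164515625/29986576)/2 = 25/4, 25/1369
σ_max=√(25/4)=(5/2), σ_min=√(25/1369)=(5/37) → κ = 18.5000

18.5000


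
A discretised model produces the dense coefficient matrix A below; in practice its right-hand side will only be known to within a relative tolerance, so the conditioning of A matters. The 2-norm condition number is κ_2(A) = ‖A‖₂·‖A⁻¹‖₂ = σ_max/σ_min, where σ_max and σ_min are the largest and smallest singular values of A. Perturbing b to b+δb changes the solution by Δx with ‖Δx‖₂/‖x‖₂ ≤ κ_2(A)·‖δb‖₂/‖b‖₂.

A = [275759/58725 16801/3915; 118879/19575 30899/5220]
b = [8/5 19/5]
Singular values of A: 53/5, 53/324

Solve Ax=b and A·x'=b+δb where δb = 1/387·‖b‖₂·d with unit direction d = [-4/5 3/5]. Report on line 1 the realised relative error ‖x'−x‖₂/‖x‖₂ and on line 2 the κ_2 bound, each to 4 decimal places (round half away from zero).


0.0106
0.1674

largest singular value 53/5, smallest 53/324
condition number: (53/5) ÷ (53/324) = 64.8000
bound on ‖Δx‖/‖x‖: κ·ε = 64.8000·1/387 = 0.1674
solve Ax = b  →  x = [-3.9427 4.6871]
‖b‖₂ = 4.1231 and ‖x‖₂ = 6.1248
Δx = A⁻¹·δb where δb = 1/387·4.1231·d; ‖Δx‖ = 0.0651
relative error = 0.0106
so the bound overstates the realised error by a factor of ≈ 15.7462 (computed from the unrounded values)


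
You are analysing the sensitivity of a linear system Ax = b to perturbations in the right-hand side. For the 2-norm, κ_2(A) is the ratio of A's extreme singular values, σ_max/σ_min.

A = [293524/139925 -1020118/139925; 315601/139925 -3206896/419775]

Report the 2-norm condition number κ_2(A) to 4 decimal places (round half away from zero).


M = AᵀA = [220880297/23280625 -2271565912/69841875; -2271565912/69841875 23364980452/209525625]. tr(M)=40564645/335241, det(M)=58564/335241
char-poly roots: 121 and 484/335241
σ_max=√121=11, σ_min=√(484/335241)=(22/579) → κ = 289.5000

289.5000


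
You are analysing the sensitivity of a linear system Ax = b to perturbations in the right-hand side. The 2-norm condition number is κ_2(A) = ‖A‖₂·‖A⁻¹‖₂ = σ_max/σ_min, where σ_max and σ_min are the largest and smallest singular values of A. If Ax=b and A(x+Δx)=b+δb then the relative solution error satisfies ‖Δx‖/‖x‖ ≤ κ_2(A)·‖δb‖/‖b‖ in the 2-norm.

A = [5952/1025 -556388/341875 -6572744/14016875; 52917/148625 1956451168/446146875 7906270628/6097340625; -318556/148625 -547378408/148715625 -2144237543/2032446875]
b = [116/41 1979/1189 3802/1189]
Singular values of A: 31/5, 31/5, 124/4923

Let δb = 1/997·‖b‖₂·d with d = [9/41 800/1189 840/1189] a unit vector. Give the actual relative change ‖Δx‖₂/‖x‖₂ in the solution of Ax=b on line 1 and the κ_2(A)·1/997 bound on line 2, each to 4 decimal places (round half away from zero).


σ_max = 31/5, σ_min = 124/4923
κ = σ_max/σ_min = (31/5)/(124/4923) = 246.1500
κ_2(A)·‖δb‖/‖b‖ = 0.2469
solve Ax = b  →  x = [0.2645 -44.7012 152.3855]
2-norm of b is 4.5826; of x, 158.8069
Δx = A⁻¹·δb where δb = 1/997·4.5826·d; ‖Δx‖ = 0.1825
relative error = 0.0011
realised/bound (from unrounded values) ≈ 0.0047

0.0011
0.2469
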